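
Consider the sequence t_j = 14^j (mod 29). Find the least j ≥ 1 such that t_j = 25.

12

We have t_0 = 1,  t_1 = 14,  t_2 = 22,  t_3 = 18,  t_4 = 20,  t_5 = 19,  t_6 = 5,  t_7 = 12,  t_8 = 23,  t_9 = 3,  t_{10} = 13,  t_{11} = 8,  t_{12} = 25,  t_{13} = 2,  t_{14} = 28,  t_{15} = 15,  t_{16} = 7,  t_{17} = 11,  t_{18} = 9,  t_{19} = 10,  t_{20} = 24,  t_{21} = 17,  t_{22} = 6,  t_{23} = 26,  t_{24} = 16,  t_{25} = 21,  t_{26} = 4,  t_{27} = 27,  t_{28} = 1.
Since t_{28} = t_0 = 1, the sequence is periodic with period 28.
The value 25 first appears (with j ≥ 1) at t_{12}.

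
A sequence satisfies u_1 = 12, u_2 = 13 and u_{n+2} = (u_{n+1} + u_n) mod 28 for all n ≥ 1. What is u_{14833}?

Listing terms: u_1 = 12; u_2 = 13; u_3 = 25; u_4 = 10; u_5 = 7; u_6 = 17; u_7 = 24; u_8 = 13; u_9 = 9; u_{10} = 22; u_{11} = 3; u_{12} = 25; u_{13} = 0; u_{14} = 25; u_{15} = 25; u_{16} = 22; u_{17} = 19; u_{18} = 13; u_{19} = 4; u_{20} = 17; u_{21} = 21; u_{22} = 10; u_{23} = 3; u_{24} = 13; u_{25} = 16; u_{26} = 1; u_{27} = 17; u_{28} = 18; u_{29} = 7; u_{30} = 25; u_{31} = 4; u_{32} = 1; u_{33} = 5; u_{34} = 6; u_{35} = 11; u_{36} = 17; u_{37} = 0; u_{38} = 17; u_{39} = 17; u_{40} = 6; u_{41} = 23; u_{42} = 1; u_{43} = 24; u_{44} = 25; u_{45} = 21; u_{46} = 18; u_{47} = 11; u_{48} = 1; u_{49} = 12; u_{50} = 13.
The sequence repeats with period 48.
(14833 - 1) mod 48 = 0, so u_{14833} = u_1 = 12.

12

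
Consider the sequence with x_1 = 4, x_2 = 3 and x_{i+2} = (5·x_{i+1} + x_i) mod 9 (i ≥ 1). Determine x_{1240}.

Listing terms: x_1 = 4, x_2 = 3, x_3 = 1, x_4 = 8, x_5 = 5, x_6 = 6, x_7 = 8, x_8 = 1, x_9 = 4, x_{10} = 3.
The sequence repeats with period 8.
(1240 - 1) mod 8 = 7, so x_{1240} = x_8 = 1.

1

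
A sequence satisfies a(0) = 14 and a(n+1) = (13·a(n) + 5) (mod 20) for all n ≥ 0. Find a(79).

13

Listing terms: a(0) = 14; a(1) = 7; a(2) = 16; a(3) = 13; a(4) = 14.
Since a(4) = a(0) = 14, the sequence is periodic with period 4.
So a(79) = a(0 + ((79-0) mod 4)) = a(3) = 13.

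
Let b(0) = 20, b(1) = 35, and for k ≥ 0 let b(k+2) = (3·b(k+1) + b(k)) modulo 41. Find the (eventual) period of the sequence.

Computing terms: b(0) = 20; b(1) = 35; b(2) = 2; b(3) = 0; b(4) = 2; b(5) = 6; b(6) = 20; b(7) = 25; b(8) = 13; b(9) = 23; b(10) = 0; b(11) = 23; b(12) = 28; b(13) = 25; b(14) = 21; b(15) = 6; b(16) = 39; b(17) = 0; b(18) = 39; b(19) = 35; b(20) = 21; b(21) = 16; b(22) = 28; b(23) = 18; b(24) = 0; b(25) = 18; b(26) = 13; b(27) = 16; b(28) = 20; b(29) = 35.
Since (b(28), b(29)) = (b(0), b(1)) = (20, 35) (two consecutive terms determine the rest), the sequence is periodic with period 28.

28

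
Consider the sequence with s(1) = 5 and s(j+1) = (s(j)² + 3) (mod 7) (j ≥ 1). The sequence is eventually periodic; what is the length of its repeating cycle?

3

s(1) = 5,  s(2) = 0,  s(3) = 3,  s(4) = 5.
Since s(4) = s(1) = 5, the sequence is periodic with period 3.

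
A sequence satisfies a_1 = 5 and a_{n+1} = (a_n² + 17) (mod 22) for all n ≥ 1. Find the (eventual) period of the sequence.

10

a_1 = 5, a_2 = 20, a_3 = 21, a_4 = 18, a_5 = 11, a_6 = 6, a_7 = 9, a_8 = 10, a_9 = 7, a_{10} = 0, a_{11} = 17, a_{12} = 20.
Since a_{12} = a_2 = 20, the sequence is eventually periodic: after a pre-period of length 1 it cycles with period 10.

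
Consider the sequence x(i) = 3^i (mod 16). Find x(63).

11

Listing terms: x(0) = 1,  x(1) = 3,  x(2) = 9,  x(3) = 11,  x(4) = 1.
Since x(4) = x(0) = 1, the sequence is periodic with period 4.
(63 - 0) mod 4 = 3, so x(63) = x(3) = 11.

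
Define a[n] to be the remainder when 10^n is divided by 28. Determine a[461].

12

a[1] = 10,  a[2] = 16,  a[3] = 20,  a[4] = 4,  a[5] = 12,  a[6] = 8,  a[7] = 24,  a[8] = 16.
Since a[8] = a[2] = 16, the sequence is eventually periodic: after a pre-period of length 1 it cycles with period 6.
For n ≥ 2, a[n] depends only on (n - 2) mod 6. (461 - 2) mod 6 = 3, so a[461] = a[5] = 12.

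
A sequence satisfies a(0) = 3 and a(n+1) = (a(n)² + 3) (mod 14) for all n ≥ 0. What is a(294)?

We have a(0) = 3,  a(1) = 12,  a(2) = 7,  a(3) = 10,  a(4) = 5,  a(5) = 0,  a(6) = 3.
Since a(6) = a(0) = 3, the sequence is periodic with period 6.
So a(294) = a(0 + ((294-0) mod 6)) = a(0) = 3.

3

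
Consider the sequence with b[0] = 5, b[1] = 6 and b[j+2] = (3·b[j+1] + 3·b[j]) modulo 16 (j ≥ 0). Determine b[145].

6

We have b[0] = 5; b[1] = 6; b[2] = 1; b[3] = 5; b[4] = 2; b[5] = 5; b[6] = 5; b[7] = 14; b[8] = 9; b[9] = 5; b[10] = 10; b[11] = 13; b[12] = 5; b[13] = 6.
Since (b[12], b[13]) = (b[0], b[1]) = (5, 6) (two consecutive terms determine the rest), the sequence is periodic with period 12.
So b[145] = b[0 + ((145-0) mod 12)] = b[1] = 6.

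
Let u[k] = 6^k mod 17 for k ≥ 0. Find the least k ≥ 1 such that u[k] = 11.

Listing terms: u[0] = 1,  u[1] = 6,  u[2] = 2,  u[3] = 12,  u[4] = 4,  u[5] = 7,  u[6] = 8,  u[7] = 14,  u[8] = 16,  u[9] = 11,  u[10] = 15,  u[11] = 5,  u[12] = 13,  u[13] = 10,  u[14] = 9,  u[15] = 3,  u[16] = 1.
Since u[16] = u[0] = 1, the sequence is periodic with period 16.
The value 11 first appears (with k ≥ 1) at u[9].

9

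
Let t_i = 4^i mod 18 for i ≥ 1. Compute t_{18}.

We have t_1 = 4, t_2 = 16, t_3 = 10, t_4 = 4.
Since t_4 = t_1 = 4, the sequence is periodic with period 3.
(18 - 1) mod 3 = 2, so t_{18} = t_3 = 10.

10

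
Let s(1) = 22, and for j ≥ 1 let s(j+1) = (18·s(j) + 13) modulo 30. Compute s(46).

19

Listing terms: s(1) = 22,  s(2) = 19,  s(3) = 25,  s(4) = 13,  s(5) = 7,  s(6) = 19.
Since s(6) = s(2) = 19, the sequence is eventually periodic: after a pre-period of length 1 it cycles with period 4.
For j ≥ 2, s(j) depends only on (j - 2) mod 4. (46 - 2) mod 4 = 0, so s(46) = s(2) = 19.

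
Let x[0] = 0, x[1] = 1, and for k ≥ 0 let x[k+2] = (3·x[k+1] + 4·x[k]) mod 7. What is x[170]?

x[0] = 0, x[1] = 1, x[2] = 3, x[3] = 6, x[4] = 2, x[5] = 2, x[6] = 0, x[7] = 1.
Since (x[6], x[7]) = (x[0], x[1]) = (0, 1) (two consecutive terms determine the rest), the sequence is periodic with period 6.
(170 - 0) mod 6 = 2, so x[170] = x[2] = 3.

3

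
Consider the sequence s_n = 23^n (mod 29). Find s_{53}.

s_1 = 23; s_2 = 7; s_3 = 16; s_4 = 20; s_5 = 25; s_6 = 24; s_7 = 1; s_8 = 23.
Since s_8 = s_1 = 23, the sequence is periodic with period 7.
So s_{53} = s_{1 + ((53-1) mod 7)} = s_4 = 20.

20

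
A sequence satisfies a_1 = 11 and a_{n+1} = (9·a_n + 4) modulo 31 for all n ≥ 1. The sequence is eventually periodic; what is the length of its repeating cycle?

Computing terms: a_1 = 11, a_2 = 10, a_3 = 1, a_4 = 13, a_5 = 28, a_6 = 8, a_7 = 14, a_8 = 6, a_9 = 27, a_{10} = 30, a_{11} = 26, a_{12} = 21, a_{13} = 7, a_{14} = 5, a_{15} = 18, a_{16} = 11.
Since a_{16} = a_1 = 11, the sequence is periodic with period 15.

15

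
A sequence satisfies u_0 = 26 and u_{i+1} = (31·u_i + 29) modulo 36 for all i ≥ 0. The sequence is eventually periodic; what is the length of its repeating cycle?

18

We have u_0 = 26; u_1 = 7; u_2 = 30; u_3 = 23; u_4 = 22; u_5 = 27; u_6 = 2; u_7 = 19; u_8 = 6; u_9 = 35; u_{10} = 34; u_{11} = 3; u_{12} = 14; u_{13} = 31; u_{14} = 18; u_{15} = 11; u_{16} = 10; u_{17} = 15; u_{18} = 26.
The sequence repeats with period 18.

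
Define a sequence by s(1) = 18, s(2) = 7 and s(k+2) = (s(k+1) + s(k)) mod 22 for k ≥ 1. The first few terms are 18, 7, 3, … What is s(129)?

Listing terms: s(1) = 18,  s(2) = 7,  s(3) = 3,  s(4) = 10,  s(5) = 13,  s(6) = 1,  s(7) = 14,  s(8) = 15,  s(9) = 7,  s(10) = 0,  s(11) = 7,  s(12) = 7,  s(13) = 14,  s(14) = 21,  s(15) = 13,  s(16) = 12,  s(17) = 3,  s(18) = 15,  s(19) = 18,  s(20) = 11,  s(21) = 7,  s(22) = 18,  s(23) = 3,  s(24) = 21,  s(25) = 2,  s(26) = 1,  s(27) = 3,  s(28) = 4,  s(29) = 7,  s(30) = 11,  s(31) = 18,  s(32) = 7.
Since (s(31), s(32)) = (s(1), s(2)) = (18, 7) (two consecutive terms determine the rest), the sequence is periodic with period 30.
(129 - 1) mod 30 = 8, so s(129) = s(9) = 7.

7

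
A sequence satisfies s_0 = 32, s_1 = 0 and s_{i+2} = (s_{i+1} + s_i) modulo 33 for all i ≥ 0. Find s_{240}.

Listing terms: s_0 = 32; s_1 = 0; s_2 = 32; s_3 = 32; s_4 = 31; s_5 = 30; s_6 = 28; s_7 = 25; s_8 = 20; s_9 = 12; s_{10} = 32; s_{11} = 11; s_{12} = 10; s_{13} = 21; s_{14} = 31; s_{15} = 19; s_{16} = 17; s_{17} = 3; s_{18} = 20; s_{19} = 23; s_{20} = 10; s_{21} = 0; s_{22} = 10; s_{23} = 10; s_{24} = 20; s_{25} = 30; s_{26} = 17; s_{27} = 14; s_{28} = 31; s_{29} = 12; s_{30} = 10; s_{31} = 22; s_{32} = 32; s_{33} = 21; s_{34} = 20; s_{35} = 8; s_{36} = 28; s_{37} = 3; s_{38} = 31; s_{39} = 1; s_{40} = 32; s_{41} = 0.
The sequence repeats with period 40.
(240 - 0) mod 40 = 0, so s_{240} = s_0 = 32.

32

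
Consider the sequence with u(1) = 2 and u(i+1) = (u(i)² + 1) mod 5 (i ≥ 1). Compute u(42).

u(1) = 2; u(2) = 0; u(3) = 1; u(4) = 2.
The sequence repeats with period 3.
(42 - 1) mod 3 = 2, so u(42) = u(3) = 1.

1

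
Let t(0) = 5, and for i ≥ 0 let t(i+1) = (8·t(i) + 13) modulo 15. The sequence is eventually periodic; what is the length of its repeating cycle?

t(0) = 5; t(1) = 8; t(2) = 2; t(3) = 14; t(4) = 5.
Since t(4) = t(0) = 5, the sequence is periodic with period 4.

4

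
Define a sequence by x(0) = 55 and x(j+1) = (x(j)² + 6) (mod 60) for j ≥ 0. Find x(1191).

Listing terms: x(0) = 55, x(1) = 31, x(2) = 7, x(3) = 55.
Since x(3) = x(0) = 55, the sequence is periodic with period 3.
(1191 - 0) mod 3 = 0, so x(1191) = x(0) = 55.

55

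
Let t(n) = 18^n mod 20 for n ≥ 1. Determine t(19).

12

t(1) = 18, t(2) = 4, t(3) = 12, t(4) = 16, t(5) = 8, t(6) = 4.
Since t(6) = t(2) = 4, the sequence is eventually periodic: after a pre-period of length 1 it cycles with period 4.
For n ≥ 2, t(n) depends only on (n - 2) mod 4. (19 - 2) mod 4 = 1, so t(19) = t(3) = 12.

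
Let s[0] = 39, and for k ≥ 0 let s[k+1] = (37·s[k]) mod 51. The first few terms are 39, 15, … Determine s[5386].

6

s[0] = 39, s[1] = 15, s[2] = 45, s[3] = 33, s[4] = 48, s[5] = 42, s[6] = 24, s[7] = 21, s[8] = 12, s[9] = 36, s[10] = 6, s[11] = 18, s[12] = 3, s[13] = 9, s[14] = 27, s[15] = 30, s[16] = 39.
The sequence repeats with period 16.
(5386 - 0) mod 16 = 10, so s[5386] = s[10] = 6.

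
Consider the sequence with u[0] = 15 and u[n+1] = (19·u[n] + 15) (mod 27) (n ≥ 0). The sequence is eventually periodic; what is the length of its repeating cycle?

9

u[0] = 15, u[1] = 3, u[2] = 18, u[3] = 6, u[4] = 21, u[5] = 9, u[6] = 24, u[7] = 12, u[8] = 0, u[9] = 15.
Since u[9] = u[0] = 15, the sequence is periodic with period 9.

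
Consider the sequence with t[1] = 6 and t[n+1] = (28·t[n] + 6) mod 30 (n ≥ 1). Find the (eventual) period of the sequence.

We have t[1] = 6,  t[2] = 24,  t[3] = 18,  t[4] = 0,  t[5] = 6.
The sequence repeats with period 4.

4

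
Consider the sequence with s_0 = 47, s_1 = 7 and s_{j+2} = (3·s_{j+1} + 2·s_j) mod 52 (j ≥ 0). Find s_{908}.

Listing terms: s_0 = 47; s_1 = 7; s_2 = 11; s_3 = 47; s_4 = 7.
Since (s_3, s_4) = (s_0, s_1) = (47, 7) (two consecutive terms determine the rest), the sequence is periodic with period 3.
So s_{908} = s_{0 + ((908-0) mod 3)} = s_2 = 11.

11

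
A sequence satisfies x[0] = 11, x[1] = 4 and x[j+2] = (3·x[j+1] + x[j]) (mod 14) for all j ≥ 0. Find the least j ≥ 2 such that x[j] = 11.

Listing terms: x[0] = 11,  x[1] = 4,  x[2] = 9,  x[3] = 3,  x[4] = 4,  x[5] = 1,  x[6] = 7,  x[7] = 8,  x[8] = 3,  x[9] = 3,  x[10] = 12,  x[11] = 11,  x[12] = 3,  x[13] = 6,  x[14] = 7,  x[15] = 13,  x[16] = 4,  x[17] = 11,  x[18] = 9,  x[19] = 10,  x[20] = 11,  x[21] = 1,  x[22] = 0,  x[23] = 1,  x[24] = 3,  x[25] = 10,  x[26] = 5,  x[27] = 11,  x[28] = 10,  x[29] = 13,  x[30] = 7,  x[31] = 6,  x[32] = 11,  x[33] = 11,  x[34] = 2,  x[35] = 3,  x[36] = 11,  x[37] = 8,  x[38] = 7,  x[39] = 1,  x[40] = 10,  x[41] = 3,  x[42] = 5,  x[43] = 4,  x[44] = 3,  x[45] = 13,  x[46] = 0,  x[47] = 13,  x[48] = 11,  x[49] = 4.
Since (x[48], x[49]) = (x[0], x[1]) = (11, 4) (two consecutive terms determine the rest), the sequence is periodic with period 48.
The value 11 first appears (with j ≥ 2) at x[11].

11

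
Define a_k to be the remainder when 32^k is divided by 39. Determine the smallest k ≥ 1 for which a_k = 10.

a_0 = 1; a_1 = 32; a_2 = 10; a_3 = 8; a_4 = 22; a_5 = 2; a_6 = 25; a_7 = 20; a_8 = 16; a_9 = 5; a_{10} = 4; a_{11} = 11; a_{12} = 1.
The sequence repeats with period 12.
The value 10 first appears (with k ≥ 1) at a_2.

2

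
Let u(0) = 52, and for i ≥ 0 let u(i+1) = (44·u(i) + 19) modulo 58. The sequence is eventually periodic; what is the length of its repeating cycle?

28

Listing terms: u(0) = 52; u(1) = 45; u(2) = 27; u(3) = 47; u(4) = 57; u(5) = 33; u(6) = 21; u(7) = 15; u(8) = 41; u(9) = 25; u(10) = 17; u(11) = 13; u(12) = 11; u(13) = 39; u(14) = 53; u(15) = 31; u(16) = 49; u(17) = 29; u(18) = 19; u(19) = 43; u(20) = 55; u(21) = 3; u(22) = 35; u(23) = 51; u(24) = 1; u(25) = 5; u(26) = 7; u(27) = 37; u(28) = 23; u(29) = 45.
Since u(29) = u(1) = 45, the sequence is eventually periodic: after a pre-period of length 1 it cycles with period 28.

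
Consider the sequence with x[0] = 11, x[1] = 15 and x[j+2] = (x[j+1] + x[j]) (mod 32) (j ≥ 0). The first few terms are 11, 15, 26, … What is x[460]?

Computing terms: x[0] = 11, x[1] = 15, x[2] = 26, x[3] = 9, x[4] = 3, x[5] = 12, x[6] = 15, x[7] = 27, x[8] = 10, x[9] = 5, x[10] = 15, x[11] = 20, x[12] = 3, x[13] = 23, x[14] = 26, x[15] = 17, x[16] = 11, x[17] = 28, x[18] = 7, x[19] = 3, x[20] = 10, x[21] = 13, x[22] = 23, x[23] = 4, x[24] = 27, x[25] = 31, x[26] = 26, x[27] = 25, x[28] = 19, x[29] = 12, x[30] = 31, x[31] = 11, x[32] = 10, x[33] = 21, x[34] = 31, x[35] = 20, x[36] = 19, x[37] = 7, x[38] = 26, x[39] = 1, x[40] = 27, x[41] = 28, x[42] = 23, x[43] = 19, x[44] = 10, x[45] = 29, x[46] = 7, x[47] = 4, x[48] = 11, x[49] = 15.
The sequence repeats with period 48.
(460 - 0) mod 48 = 28, so x[460] = x[28] = 19.

19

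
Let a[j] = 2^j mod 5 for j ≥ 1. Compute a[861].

2

Computing terms: a[1] = 2, a[2] = 4, a[3] = 3, a[4] = 1, a[5] = 2.
The sequence repeats with period 4.
(861 - 1) mod 4 = 0, so a[861] = a[1] = 2.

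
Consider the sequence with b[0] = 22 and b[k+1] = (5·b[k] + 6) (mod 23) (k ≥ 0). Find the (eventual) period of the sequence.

22

b[0] = 22, b[1] = 1, b[2] = 11, b[3] = 15, b[4] = 12, b[5] = 20, b[6] = 14, b[7] = 7, b[8] = 18, b[9] = 4, b[10] = 3, b[11] = 21, b[12] = 19, b[13] = 9, b[14] = 5, b[15] = 8, b[16] = 0, b[17] = 6, b[18] = 13, b[19] = 2, b[20] = 16, b[21] = 17, b[22] = 22.
The sequence repeats with period 22.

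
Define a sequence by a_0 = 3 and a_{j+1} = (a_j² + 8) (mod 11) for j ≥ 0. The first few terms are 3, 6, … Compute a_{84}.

8

Computing terms: a_0 = 3,  a_1 = 6,  a_2 = 0,  a_3 = 8,  a_4 = 6.
Since a_4 = a_1 = 6, the sequence is eventually periodic: after a pre-period of length 1 it cycles with period 3.
For j ≥ 1, a_j depends only on (j - 1) mod 3. (84 - 1) mod 3 = 2, so a_{84} = a_3 = 8.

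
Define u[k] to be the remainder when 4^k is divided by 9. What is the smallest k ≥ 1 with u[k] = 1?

Computing terms: u[0] = 1, u[1] = 4, u[2] = 7, u[3] = 1.
Since u[3] = u[0] = 1, the sequence is periodic with period 3.
The value 1 next appears (with k ≥ 1) at u[3].

3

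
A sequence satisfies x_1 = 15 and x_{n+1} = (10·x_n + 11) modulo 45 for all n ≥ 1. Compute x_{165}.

1

We have x_1 = 15,  x_2 = 26,  x_3 = 1,  x_4 = 21,  x_5 = 41,  x_6 = 16,  x_7 = 36,  x_8 = 11,  x_9 = 31,  x_{10} = 6,  x_{11} = 26.
Since x_{11} = x_2 = 26, the sequence is eventually periodic: after a pre-period of length 1 it cycles with period 9.
For n ≥ 2, x_n depends only on (n - 2) mod 9. (165 - 2) mod 9 = 1, so x_{165} = x_3 = 1.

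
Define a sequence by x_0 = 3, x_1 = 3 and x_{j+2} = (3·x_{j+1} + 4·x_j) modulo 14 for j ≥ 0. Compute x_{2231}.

We have x_0 = 3,  x_1 = 3,  x_2 = 7,  x_3 = 5,  x_4 = 1,  x_5 = 9,  x_6 = 3,  x_7 = 3.
The sequence repeats with period 6.
So x_{2231} = x_{0 + ((2231-0) mod 6)} = x_5 = 9.

9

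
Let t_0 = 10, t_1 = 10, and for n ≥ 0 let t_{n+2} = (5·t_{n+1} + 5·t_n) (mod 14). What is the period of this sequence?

Computing terms: t_0 = 10, t_1 = 10, t_2 = 2, t_3 = 4, t_4 = 2, t_5 = 2, t_6 = 6, t_7 = 12, t_8 = 6, t_9 = 6, t_{10} = 4, t_{11} = 8, t_{12} = 4, t_{13} = 4, t_{14} = 12, t_{15} = 10, t_{16} = 12, t_{17} = 12, t_{18} = 8, t_{19} = 2, t_{20} = 8, t_{21} = 8, t_{22} = 10, t_{23} = 6, t_{24} = 10, t_{25} = 10.
The sequence repeats with period 24.

24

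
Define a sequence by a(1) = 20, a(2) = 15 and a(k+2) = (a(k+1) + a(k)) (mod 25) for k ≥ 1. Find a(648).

5

a(1) = 20,  a(2) = 15,  a(3) = 10,  a(4) = 0,  a(5) = 10,  a(6) = 10,  a(7) = 20,  a(8) = 5,  a(9) = 0,  a(10) = 5,  a(11) = 5,  a(12) = 10,  a(13) = 15,  a(14) = 0,  a(15) = 15,  a(16) = 15,  a(17) = 5,  a(18) = 20,  a(19) = 0,  a(20) = 20,  a(21) = 20,  a(22) = 15.
Since (a(21), a(22)) = (a(1), a(2)) = (20, 15) (two consecutive terms determine the rest), the sequence is periodic with period 20.
(648 - 1) mod 20 = 7, so a(648) = a(8) = 5.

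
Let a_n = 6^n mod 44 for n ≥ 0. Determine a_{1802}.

Listing terms: a_0 = 1,  a_1 = 6,  a_2 = 36,  a_3 = 40,  a_4 = 20,  a_5 = 32,  a_6 = 16,  a_7 = 8,  a_8 = 4,  a_9 = 24,  a_{10} = 12,  a_{11} = 28,  a_{12} = 36.
Since a_{12} = a_2 = 36, the sequence is eventually periodic: after a pre-period of length 2 it cycles with period 10.
For n ≥ 2, a_n depends only on (n - 2) mod 10. (1802 - 2) mod 10 = 0, so a_{1802} = a_2 = 36.

36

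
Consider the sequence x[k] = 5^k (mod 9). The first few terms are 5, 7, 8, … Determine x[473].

Computing terms: x[1] = 5, x[2] = 7, x[3] = 8, x[4] = 4, x[5] = 2, x[6] = 1, x[7] = 5.
Since x[7] = x[1] = 5, the sequence is periodic with period 6.
(473 - 1) mod 6 = 4, so x[473] = x[5] = 2.

2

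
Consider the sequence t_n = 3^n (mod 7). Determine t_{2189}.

Listing terms: t_0 = 1, t_1 = 3, t_2 = 2, t_3 = 6, t_4 = 4, t_5 = 5, t_6 = 1.
The sequence repeats with period 6.
So t_{2189} = t_{0 + ((2189-0) mod 6)} = t_5 = 5.

5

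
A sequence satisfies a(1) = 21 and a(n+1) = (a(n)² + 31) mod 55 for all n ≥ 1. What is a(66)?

10

We have a(1) = 21, a(2) = 32, a(3) = 10, a(4) = 21.
Since a(4) = a(1) = 21, the sequence is periodic with period 3.
So a(66) = a(1 + ((66-1) mod 3)) = a(3) = 10.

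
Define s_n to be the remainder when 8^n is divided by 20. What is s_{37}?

8

Computing terms: s_0 = 1; s_1 = 8; s_2 = 4; s_3 = 12; s_4 = 16; s_5 = 8.
Since s_5 = s_1 = 8, the sequence is eventually periodic: after a pre-period of length 1 it cycles with period 4.
For n ≥ 1, s_n depends only on (n - 1) mod 4. (37 - 1) mod 4 = 0, so s_{37} = s_1 = 8.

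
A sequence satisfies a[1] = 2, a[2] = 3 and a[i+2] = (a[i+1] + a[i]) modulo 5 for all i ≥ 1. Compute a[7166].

1

We have a[1] = 2,  a[2] = 3,  a[3] = 0,  a[4] = 3,  a[5] = 3,  a[6] = 1,  a[7] = 4,  a[8] = 0,  a[9] = 4,  a[10] = 4,  a[11] = 3,  a[12] = 2,  a[13] = 0,  a[14] = 2,  a[15] = 2,  a[16] = 4,  a[17] = 1,  a[18] = 0,  a[19] = 1,  a[20] = 1,  a[21] = 2,  a[22] = 3.
The sequence repeats with period 20.
So a[7166] = a[1 + ((7166-1) mod 20)] = a[6] = 1.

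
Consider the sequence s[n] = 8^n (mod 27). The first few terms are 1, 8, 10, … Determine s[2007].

Listing terms: s[0] = 1, s[1] = 8, s[2] = 10, s[3] = 26, s[4] = 19, s[5] = 17, s[6] = 1.
Since s[6] = s[0] = 1, the sequence is periodic with period 6.
So s[2007] = s[0 + ((2007-0) mod 6)] = s[3] = 26.

26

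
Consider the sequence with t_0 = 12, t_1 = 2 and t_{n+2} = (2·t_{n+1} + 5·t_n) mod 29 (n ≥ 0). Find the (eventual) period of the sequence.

14

t_0 = 12,  t_1 = 2,  t_2 = 6,  t_3 = 22,  t_4 = 16,  t_5 = 26,  t_6 = 16,  t_7 = 17,  t_8 = 27,  t_9 = 23,  t_{10} = 7,  t_{11} = 13,  t_{12} = 3,  t_{13} = 13,  t_{14} = 12,  t_{15} = 2.
Since (t_{14}, t_{15}) = (t_0, t_1) = (12, 2) (two consecutive terms determine the rest), the sequence is periodic with period 14.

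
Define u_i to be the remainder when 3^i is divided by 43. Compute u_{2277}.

32

u_0 = 1; u_1 = 3; u_2 = 9; u_3 = 27; u_4 = 38; u_5 = 28; u_6 = 41; u_7 = 37; u_8 = 25; u_9 = 32; u_{10} = 10; u_{11} = 30; u_{12} = 4; u_{13} = 12; u_{14} = 36; u_{15} = 22; u_{16} = 23; u_{17} = 26; u_{18} = 35; u_{19} = 19; u_{20} = 14; u_{21} = 42; u_{22} = 40; u_{23} = 34; u_{24} = 16; u_{25} = 5; u_{26} = 15; u_{27} = 2; u_{28} = 6; u_{29} = 18; u_{30} = 11; u_{31} = 33; u_{32} = 13; u_{33} = 39; u_{34} = 31; u_{35} = 7; u_{36} = 21; u_{37} = 20; u_{38} = 17; u_{39} = 8; u_{40} = 24; u_{41} = 29; u_{42} = 1.
Since u_{42} = u_0 = 1, the sequence is periodic with period 42.
So u_{2277} = u_{0 + ((2277-0) mod 42)} = u_9 = 32.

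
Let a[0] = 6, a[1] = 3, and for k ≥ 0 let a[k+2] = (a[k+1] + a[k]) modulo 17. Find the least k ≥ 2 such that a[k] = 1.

23

We have a[0] = 6; a[1] = 3; a[2] = 9; a[3] = 12; a[4] = 4; a[5] = 16; a[6] = 3; a[7] = 2; a[8] = 5; a[9] = 7; a[10] = 12; a[11] = 2; a[12] = 14; a[13] = 16; a[14] = 13; a[15] = 12; a[16] = 8; a[17] = 3; a[18] = 11; a[19] = 14; a[20] = 8; a[21] = 5; a[22] = 13; a[23] = 1; a[24] = 14; a[25] = 15; a[26] = 12; a[27] = 10; a[28] = 5; a[29] = 15; a[30] = 3; a[31] = 1; a[32] = 4; a[33] = 5; a[34] = 9; a[35] = 14; a[36] = 6; a[37] = 3.
Since (a[36], a[37]) = (a[0], a[1]) = (6, 3) (two consecutive terms determine the rest), the sequence is periodic with period 36.
The value 1 first appears (with k ≥ 2) at a[23].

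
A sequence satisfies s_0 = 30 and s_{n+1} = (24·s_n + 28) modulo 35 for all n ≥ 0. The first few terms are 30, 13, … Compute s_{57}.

33

Listing terms: s_0 = 30,  s_1 = 13,  s_2 = 25,  s_3 = 33,  s_4 = 15,  s_5 = 3,  s_6 = 30.
Since s_6 = s_0 = 30, the sequence is periodic with period 6.
So s_{57} = s_{0 + ((57-0) mod 6)} = s_3 = 33.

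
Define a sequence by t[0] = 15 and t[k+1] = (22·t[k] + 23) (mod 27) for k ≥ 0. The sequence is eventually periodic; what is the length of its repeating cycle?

27

t[0] = 15; t[1] = 2; t[2] = 13; t[3] = 12; t[4] = 17; t[5] = 19; t[6] = 9; t[7] = 5; t[8] = 25; t[9] = 6; t[10] = 20; t[11] = 4; t[12] = 3; t[13] = 8; t[14] = 10; t[15] = 0; t[16] = 23; t[17] = 16; t[18] = 24; t[19] = 11; t[20] = 22; t[21] = 21; t[22] = 26; t[23] = 1; t[24] = 18; t[25] = 14; t[26] = 7; t[27] = 15.
Since t[27] = t[0] = 15, the sequence is periodic with period 27.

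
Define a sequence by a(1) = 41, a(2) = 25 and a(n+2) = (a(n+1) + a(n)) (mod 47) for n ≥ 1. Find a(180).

a(1) = 41,  a(2) = 25,  a(3) = 19,  a(4) = 44,  a(5) = 16,  a(6) = 13,  a(7) = 29,  a(8) = 42,  a(9) = 24,  a(10) = 19,  a(11) = 43,  a(12) = 15,  a(13) = 11,  a(14) = 26,  a(15) = 37,  a(16) = 16,  a(17) = 6,  a(18) = 22,  a(19) = 28,  a(20) = 3,  a(21) = 31,  a(22) = 34,  a(23) = 18,  a(24) = 5,  a(25) = 23,  a(26) = 28,  a(27) = 4,  a(28) = 32,  a(29) = 36,  a(30) = 21,  a(31) = 10,  a(32) = 31,  a(33) = 41,  a(34) = 25.
Since (a(33), a(34)) = (a(1), a(2)) = (41, 25) (two consecutive terms determine the rest), the sequence is periodic with period 32.
So a(180) = a(1 + ((180-1) mod 32)) = a(20) = 3.

3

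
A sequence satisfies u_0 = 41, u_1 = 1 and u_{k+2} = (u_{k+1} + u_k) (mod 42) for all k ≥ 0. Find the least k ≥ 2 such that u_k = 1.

3

We have u_0 = 41,  u_1 = 1,  u_2 = 0,  u_3 = 1,  u_4 = 1,  u_5 = 2,  u_6 = 3,  u_7 = 5,  u_8 = 8,  u_9 = 13,  u_{10} = 21,  u_{11} = 34,  u_{12} = 13,  u_{13} = 5,  u_{14} = 18,  u_{15} = 23,  u_{16} = 41,  u_{17} = 22,  u_{18} = 21,  u_{19} = 1,  u_{20} = 22,  u_{21} = 23,  u_{22} = 3,  u_{23} = 26,  u_{24} = 29,  u_{25} = 13,  u_{26} = 0,  u_{27} = 13,  u_{28} = 13,  u_{29} = 26,  u_{30} = 39,  u_{31} = 23,  u_{32} = 20,  u_{33} = 1,  u_{34} = 21,  u_{35} = 22,  u_{36} = 1,  u_{37} = 23,  u_{38} = 24,  u_{39} = 5,  u_{40} = 29,  u_{41} = 34,  u_{42} = 21,  u_{43} = 13,  u_{44} = 34,  u_{45} = 5,  u_{46} = 39,  u_{47} = 2,  u_{48} = 41,  u_{49} = 1.
Since (u_{48}, u_{49}) = (u_0, u_1) = (41, 1) (two consecutive terms determine the rest), the sequence is periodic with period 48.
The value 1 first appears (with k ≥ 2) at u_3.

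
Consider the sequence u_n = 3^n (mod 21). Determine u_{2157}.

u_1 = 3,  u_2 = 9,  u_3 = 6,  u_4 = 18,  u_5 = 12,  u_6 = 15,  u_7 = 3.
Since u_7 = u_1 = 3, the sequence is periodic with period 6.
(2157 - 1) mod 6 = 2, so u_{2157} = u_3 = 6.

6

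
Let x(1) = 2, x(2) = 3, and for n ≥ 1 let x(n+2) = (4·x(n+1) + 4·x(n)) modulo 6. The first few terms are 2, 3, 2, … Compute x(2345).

Computing terms: x(1) = 2, x(2) = 3, x(3) = 2, x(4) = 2, x(5) = 4, x(6) = 0, x(7) = 4, x(8) = 4, x(9) = 2, x(10) = 0, x(11) = 2, x(12) = 2.
Since (x(11), x(12)) = (x(3), x(4)) = (2, 2) (two consecutive terms determine the rest), the sequence is eventually periodic: after a pre-period of length 2 it cycles with period 8.
For n ≥ 3, x(n) depends only on (n - 3) mod 8. (2345 - 3) mod 8 = 6, so x(2345) = x(9) = 2.

2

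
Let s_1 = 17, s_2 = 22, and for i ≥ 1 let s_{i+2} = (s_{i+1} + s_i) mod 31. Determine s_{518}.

19

We have s_1 = 17, s_2 = 22, s_3 = 8, s_4 = 30, s_5 = 7, s_6 = 6, s_7 = 13, s_8 = 19, s_9 = 1, s_{10} = 20, s_{11} = 21, s_{12} = 10, s_{13} = 0, s_{14} = 10, s_{15} = 10, s_{16} = 20, s_{17} = 30, s_{18} = 19, s_{19} = 18, s_{20} = 6, s_{21} = 24, s_{22} = 30, s_{23} = 23, s_{24} = 22, s_{25} = 14, s_{26} = 5, s_{27} = 19, s_{28} = 24, s_{29} = 12, s_{30} = 5, s_{31} = 17, s_{32} = 22.
The sequence repeats with period 30.
(518 - 1) mod 30 = 7, so s_{518} = s_8 = 19.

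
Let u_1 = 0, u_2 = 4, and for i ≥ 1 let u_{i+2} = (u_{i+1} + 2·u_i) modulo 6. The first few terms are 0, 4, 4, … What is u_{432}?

2

Computing terms: u_1 = 0; u_2 = 4; u_3 = 4; u_4 = 0; u_5 = 2; u_6 = 2; u_7 = 0; u_8 = 4.
The sequence repeats with period 6.
(432 - 1) mod 6 = 5, so u_{432} = u_6 = 2.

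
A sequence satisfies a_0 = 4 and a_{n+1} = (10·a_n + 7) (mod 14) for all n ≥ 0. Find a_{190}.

9

We have a_0 = 4, a_1 = 5, a_2 = 1, a_3 = 3, a_4 = 9, a_5 = 13, a_6 = 11, a_7 = 5.
Since a_7 = a_1 = 5, the sequence is eventually periodic: after a pre-period of length 1 it cycles with period 6.
For n ≥ 1, a_n depends only on (n - 1) mod 6. (190 - 1) mod 6 = 3, so a_{190} = a_4 = 9.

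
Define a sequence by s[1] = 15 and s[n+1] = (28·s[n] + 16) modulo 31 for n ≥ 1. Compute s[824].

19

Computing terms: s[1] = 15; s[2] = 2; s[3] = 10; s[4] = 17; s[5] = 27; s[6] = 28; s[7] = 25; s[8] = 3; s[9] = 7; s[10] = 26; s[11] = 0; s[12] = 16; s[13] = 30; s[14] = 19; s[15] = 21; s[16] = 15.
Since s[16] = s[1] = 15, the sequence is periodic with period 15.
So s[824] = s[1 + ((824-1) mod 15)] = s[14] = 19.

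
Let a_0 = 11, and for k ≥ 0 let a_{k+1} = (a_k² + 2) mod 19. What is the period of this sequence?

We have a_0 = 11; a_1 = 9; a_2 = 7; a_3 = 13; a_4 = 0; a_5 = 2; a_6 = 6; a_7 = 0.
Since a_7 = a_4 = 0, the sequence is eventually periodic: after a pre-period of length 4 it cycles with period 3.

3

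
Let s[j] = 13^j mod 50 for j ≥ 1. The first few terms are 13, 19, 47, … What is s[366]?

We have s[1] = 13,  s[2] = 19,  s[3] = 47,  s[4] = 11,  s[5] = 43,  s[6] = 9,  s[7] = 17,  s[8] = 21,  s[9] = 23,  s[10] = 49,  s[11] = 37,  s[12] = 31,  s[13] = 3,  s[14] = 39,  s[15] = 7,  s[16] = 41,  s[17] = 33,  s[18] = 29,  s[19] = 27,  s[20] = 1,  s[21] = 13.
The sequence repeats with period 20.
(366 - 1) mod 20 = 5, so s[366] = s[6] = 9.

9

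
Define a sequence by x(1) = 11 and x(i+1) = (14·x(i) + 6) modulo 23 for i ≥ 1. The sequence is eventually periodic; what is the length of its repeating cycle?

22

Listing terms: x(1) = 11; x(2) = 22; x(3) = 15; x(4) = 9; x(5) = 17; x(6) = 14; x(7) = 18; x(8) = 5; x(9) = 7; x(10) = 12; x(11) = 13; x(12) = 4; x(13) = 16; x(14) = 0; x(15) = 6; x(16) = 21; x(17) = 1; x(18) = 20; x(19) = 10; x(20) = 8; x(21) = 3; x(22) = 2; x(23) = 11.
Since x(23) = x(1) = 11, the sequence is periodic with period 22.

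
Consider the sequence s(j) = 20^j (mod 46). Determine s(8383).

20

s(1) = 20; s(2) = 32; s(3) = 42; s(4) = 12; s(5) = 10; s(6) = 16; s(7) = 44; s(8) = 6; s(9) = 28; s(10) = 8; s(11) = 22; s(12) = 26; s(13) = 14; s(14) = 4; s(15) = 34; s(16) = 36; s(17) = 30; s(18) = 2; s(19) = 40; s(20) = 18; s(21) = 38; s(22) = 24; s(23) = 20.
Since s(23) = s(1) = 20, the sequence is periodic with period 22.
(8383 - 1) mod 22 = 0, so s(8383) = s(1) = 20.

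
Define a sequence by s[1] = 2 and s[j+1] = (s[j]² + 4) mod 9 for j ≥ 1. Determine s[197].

Listing terms: s[1] = 2,  s[2] = 8,  s[3] = 5,  s[4] = 2.
The sequence repeats with period 3.
(197 - 1) mod 3 = 1, so s[197] = s[2] = 8.

8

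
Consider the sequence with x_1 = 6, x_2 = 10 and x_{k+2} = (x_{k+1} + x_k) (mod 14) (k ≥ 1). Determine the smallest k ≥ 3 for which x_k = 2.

3

Listing terms: x_1 = 6, x_2 = 10, x_3 = 2, x_4 = 12, x_5 = 0, x_6 = 12, x_7 = 12, x_8 = 10, x_9 = 8, x_{10} = 4, x_{11} = 12, x_{12} = 2, x_{13} = 0, x_{14} = 2, x_{15} = 2, x_{16} = 4, x_{17} = 6, x_{18} = 10.
Since (x_{17}, x_{18}) = (x_1, x_2) = (6, 10) (two consecutive terms determine the rest), the sequence is periodic with period 16.
The value 2 first appears (with k ≥ 3) at x_3.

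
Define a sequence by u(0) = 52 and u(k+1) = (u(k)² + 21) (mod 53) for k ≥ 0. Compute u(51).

u(0) = 52; u(1) = 22; u(2) = 28; u(3) = 10; u(4) = 15; u(5) = 34; u(6) = 11; u(7) = 36; u(8) = 45; u(9) = 32; u(10) = 38; u(11) = 34.
Since u(11) = u(5) = 34, the sequence is eventually periodic: after a pre-period of length 5 it cycles with period 6.
For k ≥ 5, u(k) depends only on (k - 5) mod 6. (51 - 5) mod 6 = 4, so u(51) = u(9) = 32.

32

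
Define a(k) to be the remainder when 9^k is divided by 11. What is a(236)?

Listing terms: a(0) = 1,  a(1) = 9,  a(2) = 4,  a(3) = 3,  a(4) = 5,  a(5) = 1.
The sequence repeats with period 5.
So a(236) = a(0 + ((236-0) mod 5)) = a(1) = 9.

9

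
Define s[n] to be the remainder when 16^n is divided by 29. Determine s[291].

We have s[0] = 1, s[1] = 16, s[2] = 24, s[3] = 7, s[4] = 25, s[5] = 23, s[6] = 20, s[7] = 1.
The sequence repeats with period 7.
So s[291] = s[0 + ((291-0) mod 7)] = s[4] = 25.

25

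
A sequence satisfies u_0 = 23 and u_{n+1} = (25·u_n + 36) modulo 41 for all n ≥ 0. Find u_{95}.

15

Computing terms: u_0 = 23, u_1 = 37, u_2 = 18, u_3 = 35, u_4 = 9, u_5 = 15, u_6 = 1, u_7 = 20, u_8 = 3, u_9 = 29, u_{10} = 23.
The sequence repeats with period 10.
So u_{95} = u_{0 + ((95-0) mod 10)} = u_5 = 15.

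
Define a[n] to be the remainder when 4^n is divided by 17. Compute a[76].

1

Listing terms: a[0] = 1,  a[1] = 4,  a[2] = 16,  a[3] = 13,  a[4] = 1.
Since a[4] = a[0] = 1, the sequence is periodic with period 4.
So a[76] = a[0 + ((76-0) mod 4)] = a[0] = 1.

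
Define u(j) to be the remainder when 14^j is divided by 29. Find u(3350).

9

u(0) = 1,  u(1) = 14,  u(2) = 22,  u(3) = 18,  u(4) = 20,  u(5) = 19,  u(6) = 5,  u(7) = 12,  u(8) = 23,  u(9) = 3,  u(10) = 13,  u(11) = 8,  u(12) = 25,  u(13) = 2,  u(14) = 28,  u(15) = 15,  u(16) = 7,  u(17) = 11,  u(18) = 9,  u(19) = 10,  u(20) = 24,  u(21) = 17,  u(22) = 6,  u(23) = 26,  u(24) = 16,  u(25) = 21,  u(26) = 4,  u(27) = 27,  u(28) = 1.
The sequence repeats with period 28.
(3350 - 0) mod 28 = 18, so u(3350) = u(18) = 9.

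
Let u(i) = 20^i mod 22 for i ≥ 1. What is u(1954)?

16

u(1) = 20; u(2) = 4; u(3) = 14; u(4) = 16; u(5) = 12; u(6) = 20.
The sequence repeats with period 5.
So u(1954) = u(1 + ((1954-1) mod 5)) = u(4) = 16.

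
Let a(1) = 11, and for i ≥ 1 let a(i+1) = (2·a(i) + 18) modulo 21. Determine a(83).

a(1) = 11,  a(2) = 19,  a(3) = 14,  a(4) = 4,  a(5) = 5,  a(6) = 7,  a(7) = 11.
The sequence repeats with period 6.
(83 - 1) mod 6 = 4, so a(83) = a(5) = 5.

5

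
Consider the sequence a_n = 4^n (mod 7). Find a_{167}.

2

Listing terms: a_0 = 1; a_1 = 4; a_2 = 2; a_3 = 1.
The sequence repeats with period 3.
So a_{167} = a_{0 + ((167-0) mod 3)} = a_2 = 2.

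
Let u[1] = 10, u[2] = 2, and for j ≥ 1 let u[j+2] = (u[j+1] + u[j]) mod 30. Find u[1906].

u[1] = 10; u[2] = 2; u[3] = 12; u[4] = 14; u[5] = 26; u[6] = 10; u[7] = 6; u[8] = 16; u[9] = 22; u[10] = 8; u[11] = 0; u[12] = 8; u[13] = 8; u[14] = 16; u[15] = 24; u[16] = 10; u[17] = 4; u[18] = 14; u[19] = 18; u[20] = 2; u[21] = 20; u[22] = 22; u[23] = 12; u[24] = 4; u[25] = 16; u[26] = 20; u[27] = 6; u[28] = 26; u[29] = 2; u[30] = 28; u[31] = 0; u[32] = 28; u[33] = 28; u[34] = 26; u[35] = 24; u[36] = 20; u[37] = 14; u[38] = 4; u[39] = 18; u[40] = 22; u[41] = 10; u[42] = 2.
Since (u[41], u[42]) = (u[1], u[2]) = (10, 2) (two consecutive terms determine the rest), the sequence is periodic with period 40.
(1906 - 1) mod 40 = 25, so u[1906] = u[26] = 20.

20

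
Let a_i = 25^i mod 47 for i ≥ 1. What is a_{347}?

a_1 = 25,  a_2 = 14,  a_3 = 21,  a_4 = 8,  a_5 = 12,  a_6 = 18,  a_7 = 27,  a_8 = 17,  a_9 = 2,  a_{10} = 3,  a_{11} = 28,  a_{12} = 42,  a_{13} = 16,  a_{14} = 24,  a_{15} = 36,  a_{16} = 7,  a_{17} = 34,  a_{18} = 4,  a_{19} = 6,  a_{20} = 9,  a_{21} = 37,  a_{22} = 32,  a_{23} = 1,  a_{24} = 25.
The sequence repeats with period 23.
(347 - 1) mod 23 = 1, so a_{347} = a_2 = 14.

14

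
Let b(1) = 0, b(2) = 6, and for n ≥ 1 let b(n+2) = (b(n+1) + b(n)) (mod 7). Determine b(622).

b(1) = 0, b(2) = 6, b(3) = 6, b(4) = 5, b(5) = 4, b(6) = 2, b(7) = 6, b(8) = 1, b(9) = 0, b(10) = 1, b(11) = 1, b(12) = 2, b(13) = 3, b(14) = 5, b(15) = 1, b(16) = 6, b(17) = 0, b(18) = 6.
Since (b(17), b(18)) = (b(1), b(2)) = (0, 6) (two consecutive terms determine the rest), the sequence is periodic with period 16.
(622 - 1) mod 16 = 13, so b(622) = b(14) = 5.

5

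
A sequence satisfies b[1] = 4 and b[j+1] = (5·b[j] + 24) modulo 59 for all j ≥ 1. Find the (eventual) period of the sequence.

29

Listing terms: b[1] = 4, b[2] = 44, b[3] = 8, b[4] = 5, b[5] = 49, b[6] = 33, b[7] = 12, b[8] = 25, b[9] = 31, b[10] = 2, b[11] = 34, b[12] = 17, b[13] = 50, b[14] = 38, b[15] = 37, b[16] = 32, b[17] = 7, b[18] = 0, b[19] = 24, b[20] = 26, b[21] = 36, b[22] = 27, b[23] = 41, b[24] = 52, b[25] = 48, b[26] = 28, b[27] = 46, b[28] = 18, b[29] = 55, b[30] = 4.
Since b[30] = b[1] = 4, the sequence is periodic with period 29.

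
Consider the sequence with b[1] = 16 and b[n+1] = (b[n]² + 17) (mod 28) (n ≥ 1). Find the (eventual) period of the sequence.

6

Computing terms: b[1] = 16, b[2] = 21, b[3] = 10, b[4] = 5, b[5] = 14, b[6] = 17, b[7] = 26, b[8] = 21.
Since b[8] = b[2] = 21, the sequence is eventually periodic: after a pre-period of length 1 it cycles with period 6.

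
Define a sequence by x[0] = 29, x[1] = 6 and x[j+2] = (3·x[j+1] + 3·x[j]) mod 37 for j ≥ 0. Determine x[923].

We have x[0] = 29; x[1] = 6; x[2] = 31; x[3] = 0; x[4] = 19; x[5] = 20; x[6] = 6; x[7] = 4; x[8] = 30; x[9] = 28; x[10] = 26; x[11] = 14; x[12] = 9; x[13] = 32; x[14] = 12; x[15] = 21; x[16] = 25; x[17] = 27; x[18] = 8; x[19] = 31; x[20] = 6; x[21] = 0; x[22] = 18; x[23] = 17; x[24] = 31; x[25] = 33; x[26] = 7; x[27] = 9; x[28] = 11; x[29] = 23; x[30] = 28; x[31] = 5; x[32] = 25; x[33] = 16; x[34] = 12; x[35] = 10; x[36] = 29; x[37] = 6.
The sequence repeats with period 36.
(923 - 0) mod 36 = 23, so x[923] = x[23] = 17.

17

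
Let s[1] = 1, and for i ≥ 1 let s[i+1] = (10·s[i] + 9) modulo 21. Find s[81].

Listing terms: s[1] = 1,  s[2] = 19,  s[3] = 10,  s[4] = 4,  s[5] = 7,  s[6] = 16,  s[7] = 1.
Since s[7] = s[1] = 1, the sequence is periodic with period 6.
(81 - 1) mod 6 = 2, so s[81] = s[3] = 10.

10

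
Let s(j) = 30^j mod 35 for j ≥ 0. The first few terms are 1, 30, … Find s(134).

25

Computing terms: s(0) = 1, s(1) = 30, s(2) = 25, s(3) = 15, s(4) = 30.
Since s(4) = s(1) = 30, the sequence is eventually periodic: after a pre-period of length 1 it cycles with period 3.
For j ≥ 1, s(j) depends only on (j - 1) mod 3. (134 - 1) mod 3 = 1, so s(134) = s(2) = 25.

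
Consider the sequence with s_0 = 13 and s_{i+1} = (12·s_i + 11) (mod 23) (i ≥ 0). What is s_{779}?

9

s_0 = 13; s_1 = 6; s_2 = 14; s_3 = 18; s_4 = 20; s_5 = 21; s_6 = 10; s_7 = 16; s_8 = 19; s_9 = 9; s_{10} = 4; s_{11} = 13.
Since s_{11} = s_0 = 13, the sequence is periodic with period 11.
So s_{779} = s_{0 + ((779-0) mod 11)} = s_9 = 9.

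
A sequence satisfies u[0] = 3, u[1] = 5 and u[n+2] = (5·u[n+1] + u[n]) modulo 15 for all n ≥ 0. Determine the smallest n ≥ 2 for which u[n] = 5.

7

Listing terms: u[0] = 3,  u[1] = 5,  u[2] = 13,  u[3] = 10,  u[4] = 3,  u[5] = 10,  u[6] = 8,  u[7] = 5,  u[8] = 3,  u[9] = 5.
The sequence repeats with period 8.
The value 5 first appears (with n ≥ 2) at u[7].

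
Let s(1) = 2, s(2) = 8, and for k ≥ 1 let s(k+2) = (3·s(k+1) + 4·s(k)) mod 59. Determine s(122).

42

Computing terms: s(1) = 2,  s(2) = 8,  s(3) = 32,  s(4) = 10,  s(5) = 40,  s(6) = 42,  s(7) = 50,  s(8) = 23,  s(9) = 33,  s(10) = 14,  s(11) = 56,  s(12) = 47,  s(13) = 11,  s(14) = 44,  s(15) = 58,  s(16) = 55,  s(17) = 43,  s(18) = 54,  s(19) = 39,  s(20) = 38,  s(21) = 34,  s(22) = 18,  s(23) = 13,  s(24) = 52,  s(25) = 31,  s(26) = 6,  s(27) = 24,  s(28) = 37,  s(29) = 30,  s(30) = 2,  s(31) = 8.
The sequence repeats with period 29.
So s(122) = s(1 + ((122-1) mod 29)) = s(6) = 42.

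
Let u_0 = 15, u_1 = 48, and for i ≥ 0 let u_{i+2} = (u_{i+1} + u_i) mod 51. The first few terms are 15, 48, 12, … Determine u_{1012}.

We have u_0 = 15,  u_1 = 48,  u_2 = 12,  u_3 = 9,  u_4 = 21,  u_5 = 30,  u_6 = 0,  u_7 = 30,  u_8 = 30,  u_9 = 9,  u_{10} = 39,  u_{11} = 48,  u_{12} = 36,  u_{13} = 33,  u_{14} = 18,  u_{15} = 0,  u_{16} = 18,  u_{17} = 18,  u_{18} = 36,  u_{19} = 3,  u_{20} = 39,  u_{21} = 42,  u_{22} = 30,  u_{23} = 21,  u_{24} = 0,  u_{25} = 21,  u_{26} = 21,  u_{27} = 42,  u_{28} = 12,  u_{29} = 3,  u_{30} = 15,  u_{31} = 18,  u_{32} = 33,  u_{33} = 0,  u_{34} = 33,  u_{35} = 33,  u_{36} = 15,  u_{37} = 48.
Since (u_{36}, u_{37}) = (u_0, u_1) = (15, 48) (two consecutive terms determine the rest), the sequence is periodic with period 36.
(1012 - 0) mod 36 = 4, so u_{1012} = u_4 = 21.

21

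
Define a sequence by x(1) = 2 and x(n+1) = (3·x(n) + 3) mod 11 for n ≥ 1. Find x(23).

8

We have x(1) = 2, x(2) = 9, x(3) = 8, x(4) = 5, x(5) = 7, x(6) = 2.
The sequence repeats with period 5.
(23 - 1) mod 5 = 2, so x(23) = x(3) = 8.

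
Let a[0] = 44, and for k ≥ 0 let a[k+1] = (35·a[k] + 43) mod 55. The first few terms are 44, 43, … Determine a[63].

a[0] = 44,  a[1] = 43,  a[2] = 8,  a[3] = 48,  a[4] = 18,  a[5] = 13,  a[6] = 3,  a[7] = 38,  a[8] = 53,  a[9] = 28,  a[10] = 33,  a[11] = 43.
Since a[11] = a[1] = 43, the sequence is eventually periodic: after a pre-period of length 1 it cycles with period 10.
For k ≥ 1, a[k] depends only on (k - 1) mod 10. (63 - 1) mod 10 = 2, so a[63] = a[3] = 48.

48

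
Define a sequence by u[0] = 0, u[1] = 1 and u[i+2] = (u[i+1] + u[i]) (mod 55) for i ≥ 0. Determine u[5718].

Computing terms: u[0] = 0,  u[1] = 1,  u[2] = 1,  u[3] = 2,  u[4] = 3,  u[5] = 5,  u[6] = 8,  u[7] = 13,  u[8] = 21,  u[9] = 34,  u[10] = 0,  u[11] = 34,  u[12] = 34,  u[13] = 13,  u[14] = 47,  u[15] = 5,  u[16] = 52,  u[17] = 2,  u[18] = 54,  u[19] = 1,  u[20] = 0,  u[21] = 1.
Since (u[20], u[21]) = (u[0], u[1]) = (0, 1) (two consecutive terms determine the rest), the sequence is periodic with period 20.
(5718 - 0) mod 20 = 18, so u[5718] = u[18] = 54.

54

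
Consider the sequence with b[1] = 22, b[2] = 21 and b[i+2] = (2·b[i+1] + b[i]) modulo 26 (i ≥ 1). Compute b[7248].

Listing terms: b[1] = 22, b[2] = 21, b[3] = 12, b[4] = 19, b[5] = 24, b[6] = 15, b[7] = 2, b[8] = 19, b[9] = 14, b[10] = 21, b[11] = 4, b[12] = 3, b[13] = 10, b[14] = 23, b[15] = 4, b[16] = 5, b[17] = 14, b[18] = 7, b[19] = 2, b[20] = 11, b[21] = 24, b[22] = 7, b[23] = 12, b[24] = 5, b[25] = 22, b[26] = 23, b[27] = 16, b[28] = 3, b[29] = 22, b[30] = 21.
Since (b[29], b[30]) = (b[1], b[2]) = (22, 21) (two consecutive terms determine the rest), the sequence is periodic with period 28.
(7248 - 1) mod 28 = 23, so b[7248] = b[24] = 5.

5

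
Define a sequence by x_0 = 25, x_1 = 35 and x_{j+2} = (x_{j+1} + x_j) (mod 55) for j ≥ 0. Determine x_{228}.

15

We have x_0 = 25, x_1 = 35, x_2 = 5, x_3 = 40, x_4 = 45, x_5 = 30, x_6 = 20, x_7 = 50, x_8 = 15, x_9 = 10, x_{10} = 25, x_{11} = 35.
The sequence repeats with period 10.
So x_{228} = x_{0 + ((228-0) mod 10)} = x_8 = 15.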